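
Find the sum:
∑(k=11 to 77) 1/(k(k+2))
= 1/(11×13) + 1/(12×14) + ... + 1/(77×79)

Partial fractions: 1/(k(k+2)) = (1/2)[1/k - 1/(k+2)]
Telescoping leaves the first two and last two terms:
= (1/2)[1/11 + 1/12 - 1/78 - 1/79]
= 20167/271128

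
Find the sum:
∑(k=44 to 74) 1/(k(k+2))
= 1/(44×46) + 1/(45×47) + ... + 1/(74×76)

Partial fractions: 1/(k(k+2)) = (1/2)[1/k - 1/(k+2)]
Telescoping leaves the first two and last two terms:
= (1/2)[1/44 + 1/45 - 1/75 - 1/76]
= 434/47025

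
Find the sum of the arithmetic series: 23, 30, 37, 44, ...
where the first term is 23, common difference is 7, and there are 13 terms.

Sₙ = n/2 × (first + last)
Last term = a + (n-1)d = 23 + (13-1)×7 = 107
S_13 = 13/2 × (23 + 107)
S_13 = 13/2 × 130 = 845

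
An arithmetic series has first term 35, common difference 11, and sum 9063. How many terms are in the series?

Using S = n/2 × [2a + (n-1)d]
9063 = n/2 × [2(35) + (n-1)(11)]
9063 = n/2 × [70 + 11n - 11]
18126 = n × [59 + 11n]
11n² + (59)n - 18126 = 0
Discriminant: Δ = (59)² - 4(11)(-18126) = 3481 + 797544 = 801025
√Δ = 895
n = [-(59) + √Δ] / (2·11) = (-59 + 895) / 22 = 836 / 22 = 38
(The negative root is discarded since n must be a positive integer.)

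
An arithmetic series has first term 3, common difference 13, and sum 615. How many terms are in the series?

Using S = n/2 × [2a + (n-1)d]
615 = n/2 × [2(3) + (n-1)(13)]
615 = n/2 × [6 + 13n - 13]
1230 = n × [-7 + 13n]
13n² + (-7)n - 1230 = 0
Discriminant: Δ = (-7)² - 4(13)(-1230) = 49 + 63960 = 64009
√Δ = 253
n = [-(-7) + √Δ] / (2·13) = (7 + 253) / 26 = 260 / 26 = 10
(The negative root is discarded since n must be a positive integer.)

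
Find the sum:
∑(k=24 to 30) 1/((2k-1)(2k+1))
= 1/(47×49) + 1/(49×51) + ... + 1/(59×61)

Partial fractions: 1/((2k-1)(2k+1)) = (1/2)[1/(2k-1) - 1/(2k+1)]
The series telescopes:
= (1/2)[1/47 - 1/61]
= 7/2867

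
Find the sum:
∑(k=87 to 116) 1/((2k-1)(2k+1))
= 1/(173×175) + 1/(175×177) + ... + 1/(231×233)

Partial fractions: 1/((2k-1)(2k+1)) = (1/2)[1/(2k-1) - 1/(2k+1)]
The series telescopes:
= (1/2)[1/173 - 1/233]
= 30/40309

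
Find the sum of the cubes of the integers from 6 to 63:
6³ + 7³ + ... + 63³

Use ∑_{k=1}^{n} k³ = [n(n+1)/2]², then subtract the first 5 terms.
∑_{k=1}^{63} k³ = [63×64/2]² = 2016² = 4064256
∑_{k=1}^{5} k³ = [5×6/2]² = 15² = 225
∑_{k=6}^{63} k³ = 4064256 - 225 = 4064031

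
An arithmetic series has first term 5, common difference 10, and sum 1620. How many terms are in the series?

Using S = n/2 × [2a + (n-1)d]
1620 = n/2 × [2(5) + (n-1)(10)]
1620 = n/2 × [10 + 10n - 10]
3240 = n × [0 + 10n]
10n² + (0)n - 3240 = 0
Discriminant: Δ = (0)² - 4(10)(-3240) = 0 + 129600 = 129600
√Δ = 360
n = [-(0) + √Δ] / (2·10) = (0 + 360) / 20 = 360 / 20 = 18
(The negative root is discarded since n must be a positive integer.)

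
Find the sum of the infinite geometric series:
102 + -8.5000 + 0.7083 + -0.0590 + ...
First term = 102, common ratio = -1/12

For |r| < 1, S = a / (1 - r)
S = 102 / (1 - (-1/12))
S = 102 / (13/12)
S = 1224/13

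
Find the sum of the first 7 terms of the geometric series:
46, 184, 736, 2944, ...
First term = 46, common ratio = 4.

Sₙ = a(1 - rⁿ) / (1 - r)
S_7 = 46(1 - 4^7) / (1 - 4)
S_7 = 46(1 - 16384) / (-3)
S_7 = 251206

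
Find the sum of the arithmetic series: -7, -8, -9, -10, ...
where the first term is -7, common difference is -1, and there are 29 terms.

Sₙ = n/2 × (first + last)
Last term = a + (n-1)d = -7 + (29-1)×(-1) = -35
S_29 = 29/2 × (-7 + (-35))
S_29 = 29/2 × (-42) = -609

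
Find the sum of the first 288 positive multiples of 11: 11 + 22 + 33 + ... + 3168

Factor out 11: = 11(1 + 2 + ... + 288) = 11 × n(n+1)/2
= 11 × 288×289/2
= 11 × 41616
= 457776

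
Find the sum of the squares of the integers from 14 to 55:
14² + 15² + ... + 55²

Use ∑_{k=1}^{n} k² = n(n+1)(2n+1)/6, then subtract the first 13 terms.
∑_{k=1}^{55} k² = 55×56×111/6 = 56980
∑_{k=1}^{13} k² = 13×14×27/6 = 819
∑_{k=14}^{55} k² = 56980 - 819 = 56161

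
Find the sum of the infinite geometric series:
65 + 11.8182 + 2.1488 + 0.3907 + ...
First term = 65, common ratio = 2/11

For |r| < 1, S = a / (1 - r)
S = 65 / (1 - (2/11))
S = 65 / (9/11)
S = 715/9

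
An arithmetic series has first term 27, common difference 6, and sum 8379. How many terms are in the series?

Using S = n/2 × [2a + (n-1)d]
8379 = n/2 × [2(27) + (n-1)(6)]
8379 = n/2 × [54 + 6n - 6]
16758 = n × [48 + 6n]
6n² + (48)n - 16758 = 0
Discriminant: Δ = (48)² - 4(6)(-16758) = 2304 + 402192 = 404496
√Δ = 636
n = [-(48) + √Δ] / (2·6) = (-48 + 636) / 12 = 588 / 12 = 49
(The negative root is discarded since n must be a positive integer.)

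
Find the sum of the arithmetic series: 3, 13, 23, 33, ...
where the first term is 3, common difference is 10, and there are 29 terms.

Sₙ = n/2 × (first + last)
Last term = a + (n-1)d = 3 + (29-1)×10 = 283
S_29 = 29/2 × (3 + 283)
S_29 = 29/2 × 286 = 4147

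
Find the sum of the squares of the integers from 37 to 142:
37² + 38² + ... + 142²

Use ∑_{k=1}^{n} k² = n(n+1)(2n+1)/6, then subtract the first 36 terms.
∑_{k=1}^{142} k² = 142×143×285/6 = 964535
∑_{k=1}^{36} k² = 36×37×73/6 = 16206
∑_{k=37}^{142} k² = 964535 - 16206 = 948329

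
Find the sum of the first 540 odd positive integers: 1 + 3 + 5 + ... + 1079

Sum of first n odd numbers = n²
= 540²
= 291600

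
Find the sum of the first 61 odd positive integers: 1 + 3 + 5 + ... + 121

Sum of first n odd numbers = n²
= 61²
= 3721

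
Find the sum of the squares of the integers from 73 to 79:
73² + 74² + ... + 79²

Use ∑_{k=1}^{n} k² = n(n+1)(2n+1)/6, then subtract the first 72 terms.
∑_{k=1}^{79} k² = 79×80×159/6 = 167480
∑_{k=1}^{72} k² = 72×73×145/6 = 127020
∑_{k=73}^{79} k² = 167480 - 127020 = 40460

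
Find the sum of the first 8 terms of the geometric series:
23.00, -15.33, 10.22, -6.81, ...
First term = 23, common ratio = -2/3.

Sₙ = a(1 - rⁿ) / (1 - r)
S_8 = 23(1 - (-2/3)^8) / (1 - (-2/3))
S_8 = 23(1 - (256/6561)) / (5/3)
S_8 = 29003/2187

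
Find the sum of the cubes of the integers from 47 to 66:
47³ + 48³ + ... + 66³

Use ∑_{k=1}^{n} k³ = [n(n+1)/2]², then subtract the first 46 terms.
∑_{k=1}^{66} k³ = [66×67/2]² = 2211² = 4888521
∑_{k=1}^{46} k³ = [46×47/2]² = 1081² = 1168561
∑_{k=47}^{66} k³ = 4888521 - 1168561 = 3719960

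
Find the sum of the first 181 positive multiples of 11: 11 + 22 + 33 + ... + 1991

Factor out 11: = 11(1 + 2 + ... + 181) = 11 × n(n+1)/2
= 11 × 181×182/2
= 11 × 16471
= 181181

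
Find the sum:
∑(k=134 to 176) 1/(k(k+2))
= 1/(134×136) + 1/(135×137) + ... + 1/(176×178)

Partial fractions: 1/(k(k+2)) = (1/2)[1/k - 1/(k+2)]
Telescoping leaves the first two and last two terms:
= (1/2)[1/134 + 1/135 - 1/177 - 1/178]
= 171097/94990590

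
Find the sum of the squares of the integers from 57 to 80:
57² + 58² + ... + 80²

Use ∑_{k=1}^{n} k² = n(n+1)(2n+1)/6, then subtract the first 56 terms.
∑_{k=1}^{80} k² = 80×81×161/6 = 173880
∑_{k=1}^{56} k² = 56×57×113/6 = 60116
∑_{k=57}^{80} k² = 173880 - 60116 = 113764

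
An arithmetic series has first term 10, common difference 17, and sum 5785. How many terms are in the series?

Using S = n/2 × [2a + (n-1)d]
5785 = n/2 × [2(10) + (n-1)(17)]
5785 = n/2 × [20 + 17n - 17]
11570 = n × [3 + 17n]
17n² + (3)n - 11570 = 0
Discriminant: Δ = (3)² - 4(17)(-11570) = 9 + 786760 = 786769
√Δ = 887
n = [-(3) + √Δ] / (2·17) = (-3 + 887) / 34 = 884 / 34 = 26
(The negative root is discarded since n must be a positive integer.)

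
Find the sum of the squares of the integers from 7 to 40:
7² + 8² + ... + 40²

Use ∑_{k=1}^{n} k² = n(n+1)(2n+1)/6, then subtract the first 6 terms.
∑_{k=1}^{40} k² = 40×41×81/6 = 22140
∑_{k=1}^{6} k² = 6×7×13/6 = 91
∑_{k=7}^{40} k² = 22140 - 91 = 22049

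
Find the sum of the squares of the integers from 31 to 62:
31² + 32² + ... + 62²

Use ∑_{k=1}^{n} k² = n(n+1)(2n+1)/6, then subtract the first 30 terms.
∑_{k=1}^{62} k² = 62×63×125/6 = 81375
∑_{k=1}^{30} k² = 30×31×61/6 = 9455
∑_{k=31}^{62} k² = 81375 - 9455 = 71920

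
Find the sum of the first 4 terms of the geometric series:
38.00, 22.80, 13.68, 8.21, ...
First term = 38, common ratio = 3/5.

Sₙ = a(1 - rⁿ) / (1 - r)
S_4 = 38(1 - (3/5)^4) / (1 - (3/5))
S_4 = 38(1 - (81/625)) / (2/5)
S_4 = 10336/125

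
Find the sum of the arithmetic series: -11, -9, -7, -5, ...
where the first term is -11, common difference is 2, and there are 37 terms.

Sₙ = n/2 × (first + last)
Last term = a + (n-1)d = -11 + (37-1)×2 = 61
S_37 = 37/2 × (-11 + 61)
S_37 = 37/2 × 50 = 925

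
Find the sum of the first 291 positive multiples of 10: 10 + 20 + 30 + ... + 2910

Factor out 10: = 10(1 + 2 + ... + 291) = 10 × n(n+1)/2
= 10 × 291×292/2
= 10 × 42486
= 424860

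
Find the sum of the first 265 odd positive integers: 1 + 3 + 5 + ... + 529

Sum of first n odd numbers = n²
= 265²
= 70225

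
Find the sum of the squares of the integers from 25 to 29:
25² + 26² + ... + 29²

Use ∑_{k=1}^{n} k² = n(n+1)(2n+1)/6, then subtract the first 24 terms.
∑_{k=1}^{29} k² = 29×30×59/6 = 8555
∑_{k=1}^{24} k² = 24×25×49/6 = 4900
∑_{k=25}^{29} k² = 8555 - 4900 = 3655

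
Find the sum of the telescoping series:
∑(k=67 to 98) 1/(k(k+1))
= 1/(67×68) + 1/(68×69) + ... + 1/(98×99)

Partial fractions: 1/(k(k+1)) = 1/k - 1/(k+1)
The series telescopes:
= (1/67 - 1/68) + (1/68 - 1/69) + ... + (1/98 - 1/99)
= 1/67 - 1/99
= 32/6633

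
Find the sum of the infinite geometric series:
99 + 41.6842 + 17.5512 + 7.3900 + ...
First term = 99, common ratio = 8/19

For |r| < 1, S = a / (1 - r)
S = 99 / (1 - (8/19))
S = 99 / (11/19)
S = 171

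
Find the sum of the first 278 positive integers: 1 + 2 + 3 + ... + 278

Formula: ∑k = n(n+1)/2
= 278×279/2
= 77562/2
= 38781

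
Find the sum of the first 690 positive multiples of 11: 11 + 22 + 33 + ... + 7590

Factor out 11: = 11(1 + 2 + ... + 690) = 11 × n(n+1)/2
= 11 × 690×691/2
= 11 × 238395
= 2622345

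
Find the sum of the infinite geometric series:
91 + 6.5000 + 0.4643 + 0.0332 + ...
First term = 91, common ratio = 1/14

For |r| < 1, S = a / (1 - r)
S = 91 / (1 - (1/14))
S = 91 / (13/14)
S = 98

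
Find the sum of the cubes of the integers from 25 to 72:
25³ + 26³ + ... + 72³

Use ∑_{k=1}^{n} k³ = [n(n+1)/2]², then subtract the first 24 terms.
∑_{k=1}^{72} k³ = [72×73/2]² = 2628² = 6906384
∑_{k=1}^{24} k³ = [24×25/2]² = 300² = 90000
∑_{k=25}^{72} k³ = 6906384 - 90000 = 6816384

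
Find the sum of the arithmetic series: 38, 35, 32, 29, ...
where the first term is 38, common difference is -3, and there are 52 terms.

Sₙ = n/2 × (first + last)
Last term = a + (n-1)d = 38 + (52-1)×(-3) = -115
S_52 = 52/2 × (38 + (-115))
S_52 = 52/2 × (-77) = -2002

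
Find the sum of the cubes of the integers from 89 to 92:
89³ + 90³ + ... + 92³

Use ∑_{k=1}^{n} k³ = [n(n+1)/2]², then subtract the first 88 terms.
∑_{k=1}^{92} k³ = [92×93/2]² = 4278² = 18301284
∑_{k=1}^{88} k³ = [88×89/2]² = 3916² = 15335056
∑_{k=89}^{92} k³ = 18301284 - 15335056 = 2966228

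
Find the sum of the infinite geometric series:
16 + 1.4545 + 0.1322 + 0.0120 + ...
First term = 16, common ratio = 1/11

For |r| < 1, S = a / (1 - r)
S = 16 / (1 - (1/11))
S = 16 / (10/11)
S = 88/5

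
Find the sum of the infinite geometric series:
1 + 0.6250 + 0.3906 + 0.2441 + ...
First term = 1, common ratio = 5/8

For |r| < 1, S = a / (1 - r)
S = 1 / (1 - (5/8))
S = 1 / (3/8)
S = 8/3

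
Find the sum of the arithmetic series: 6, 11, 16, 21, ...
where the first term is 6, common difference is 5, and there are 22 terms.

Sₙ = n/2 × (first + last)
Last term = a + (n-1)d = 6 + (22-1)×5 = 111
S_22 = 22/2 × (6 + 111)
S_22 = 22/2 × 117 = 1287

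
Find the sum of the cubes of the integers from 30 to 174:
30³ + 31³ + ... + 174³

Use ∑_{k=1}^{n} k³ = [n(n+1)/2]², then subtract the first 29 terms.
∑_{k=1}^{174} k³ = [174×175/2]² = 15225² = 231800625
∑_{k=1}^{29} k³ = [29×30/2]² = 435² = 189225
∑_{k=30}^{174} k³ = 231800625 - 189225 = 231611400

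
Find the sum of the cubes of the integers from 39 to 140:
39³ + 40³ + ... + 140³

Use ∑_{k=1}^{n} k³ = [n(n+1)/2]², then subtract the first 38 terms.
∑_{k=1}^{140} k³ = [140×141/2]² = 9870² = 97416900
∑_{k=1}^{38} k³ = [38×39/2]² = 741² = 549081
∑_{k=39}^{140} k³ = 97416900 - 549081 = 96867819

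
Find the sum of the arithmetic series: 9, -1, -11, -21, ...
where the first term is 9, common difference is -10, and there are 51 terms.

Sₙ = n/2 × (first + last)
Last term = a + (n-1)d = 9 + (51-1)×(-10) = -491
S_51 = 51/2 × (9 + (-491))
S_51 = 51/2 × (-482) = -12291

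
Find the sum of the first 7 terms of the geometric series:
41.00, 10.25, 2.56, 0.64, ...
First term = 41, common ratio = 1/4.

Sₙ = a(1 - rⁿ) / (1 - r)
S_7 = 41(1 - (1/4)^7) / (1 - (1/4))
S_7 = 41(1 - (1/16384)) / (3/4)
S_7 = 223901/4096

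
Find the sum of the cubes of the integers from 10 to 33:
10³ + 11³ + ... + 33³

Use ∑_{k=1}^{n} k³ = [n(n+1)/2]², then subtract the first 9 terms.
∑_{k=1}^{33} k³ = [33×34/2]² = 561² = 314721
∑_{k=1}^{9} k³ = [9×10/2]² = 45² = 2025
∑_{k=10}^{33} k³ = 314721 - 2025 = 312696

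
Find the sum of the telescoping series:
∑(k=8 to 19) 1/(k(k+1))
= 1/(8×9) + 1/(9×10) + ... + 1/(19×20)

Partial fractions: 1/(k(k+1)) = 1/k - 1/(k+1)
The series telescopes:
= (1/8 - 1/9) + (1/9 - 1/10) + ... + (1/19 - 1/20)
= 1/8 - 1/20
= 3/40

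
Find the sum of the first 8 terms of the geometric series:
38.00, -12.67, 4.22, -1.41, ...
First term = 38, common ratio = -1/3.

Sₙ = a(1 - rⁿ) / (1 - r)
S_8 = 38(1 - (-1/3)^8) / (1 - (-1/3))
S_8 = 38(1 - (1/6561)) / (4/3)
S_8 = 62320/2187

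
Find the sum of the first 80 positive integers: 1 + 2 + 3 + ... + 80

Formula: ∑k = n(n+1)/2
= 80×81/2
= 6480/2
= 3240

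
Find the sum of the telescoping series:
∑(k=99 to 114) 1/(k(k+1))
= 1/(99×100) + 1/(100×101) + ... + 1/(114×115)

Partial fractions: 1/(k(k+1)) = 1/k - 1/(k+1)
The series telescopes:
= (1/99 - 1/100) + (1/100 - 1/101) + ... + (1/114 - 1/115)
= 1/99 - 1/115
= 16/11385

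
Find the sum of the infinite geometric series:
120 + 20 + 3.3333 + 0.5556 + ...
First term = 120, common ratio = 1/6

For |r| < 1, S = a / (1 - r)
S = 120 / (1 - (1/6))
S = 120 / (5/6)
S = 144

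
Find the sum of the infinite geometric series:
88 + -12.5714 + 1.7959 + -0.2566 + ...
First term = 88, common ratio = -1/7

For |r| < 1, S = a / (1 - r)
S = 88 / (1 - (-1/7))
S = 88 / (8/7)
S = 77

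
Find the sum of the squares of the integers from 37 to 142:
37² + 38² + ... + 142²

Use ∑_{k=1}^{n} k² = n(n+1)(2n+1)/6, then subtract the first 36 terms.
∑_{k=1}^{142} k² = 142×143×285/6 = 964535
∑_{k=1}^{36} k² = 36×37×73/6 = 16206
∑_{k=37}^{142} k² = 964535 - 16206 = 948329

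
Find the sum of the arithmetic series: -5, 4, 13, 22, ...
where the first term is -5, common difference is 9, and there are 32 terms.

Sₙ = n/2 × (first + last)
Last term = a + (n-1)d = -5 + (32-1)×9 = 274
S_32 = 32/2 × (-5 + 274)
S_32 = 32/2 × 269 = 4304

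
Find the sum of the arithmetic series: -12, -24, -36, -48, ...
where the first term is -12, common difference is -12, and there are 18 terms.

Sₙ = n/2 × (first + last)
Last term = a + (n-1)d = -12 + (18-1)×(-12) = -216
S_18 = 18/2 × (-12 + (-216))
S_18 = 18/2 × (-228) = -2052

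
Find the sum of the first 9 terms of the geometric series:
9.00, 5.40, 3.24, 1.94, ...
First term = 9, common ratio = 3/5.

Sₙ = a(1 - rⁿ) / (1 - r)
S_9 = 9(1 - (3/5)^9) / (1 - (3/5))
S_9 = 9(1 - (19683/1953125)) / (2/5)
S_9 = 8700489/390625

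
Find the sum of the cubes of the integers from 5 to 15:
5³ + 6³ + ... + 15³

Use ∑_{k=1}^{n} k³ = [n(n+1)/2]², then subtract the first 4 terms.
∑_{k=1}^{15} k³ = [15×16/2]² = 120² = 14400
∑_{k=1}^{4} k³ = [4×5/2]² = 10² = 100
∑_{k=5}^{15} k³ = 14400 - 100 = 14300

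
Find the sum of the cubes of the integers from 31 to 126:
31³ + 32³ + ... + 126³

Use ∑_{k=1}^{n} k³ = [n(n+1)/2]², then subtract the first 30 terms.
∑_{k=1}^{126} k³ = [126×127/2]² = 8001² = 64016001
∑_{k=1}^{30} k³ = [30×31/2]² = 465² = 216225
∑_{k=31}^{126} k³ = 64016001 - 216225 = 63799776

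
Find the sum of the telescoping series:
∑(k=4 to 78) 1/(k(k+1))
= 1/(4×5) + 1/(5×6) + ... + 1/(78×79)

Partial fractions: 1/(k(k+1)) = 1/k - 1/(k+1)
The series telescopes:
= (1/4 - 1/5) + (1/5 - 1/6) + ... + (1/78 - 1/79)
= 1/4 - 1/79
= 75/316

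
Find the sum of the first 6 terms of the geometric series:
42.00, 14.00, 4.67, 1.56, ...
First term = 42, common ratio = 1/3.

Sₙ = a(1 - rⁿ) / (1 - r)
S_6 = 42(1 - (1/3)^6) / (1 - (1/3))
S_6 = 42(1 - (1/729)) / (2/3)
S_6 = 5096/81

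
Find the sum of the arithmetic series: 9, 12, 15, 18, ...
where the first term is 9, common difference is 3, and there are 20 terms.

Sₙ = n/2 × (first + last)
Last term = a + (n-1)d = 9 + (20-1)×3 = 66
S_20 = 20/2 × (9 + 66)
S_20 = 20/2 × 75 = 750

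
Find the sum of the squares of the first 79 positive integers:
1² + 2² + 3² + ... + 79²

Formula: ∑k² = n(n+1)(2n+1)/6
= 79×80×159/6
= 1004880/6
= 167480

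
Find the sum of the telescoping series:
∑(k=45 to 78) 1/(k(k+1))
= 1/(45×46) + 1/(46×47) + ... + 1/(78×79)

Partial fractions: 1/(k(k+1)) = 1/k - 1/(k+1)
The series telescopes:
= (1/45 - 1/46) + (1/46 - 1/47) + ... + (1/78 - 1/79)
= 1/45 - 1/79
= 34/3555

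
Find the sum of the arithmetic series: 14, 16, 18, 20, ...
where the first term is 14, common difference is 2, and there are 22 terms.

Sₙ = n/2 × (first + last)
Last term = a + (n-1)d = 14 + (22-1)×2 = 56
S_22 = 22/2 × (14 + 56)
S_22 = 22/2 × 70 = 770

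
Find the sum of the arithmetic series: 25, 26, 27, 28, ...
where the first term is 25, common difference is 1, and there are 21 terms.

Sₙ = n/2 × (first + last)
Last term = a + (n-1)d = 25 + (21-1)×1 = 45
S_21 = 21/2 × (25 + 45)
S_21 = 21/2 × 70 = 735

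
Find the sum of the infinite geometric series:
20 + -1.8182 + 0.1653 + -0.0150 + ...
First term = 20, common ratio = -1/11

For |r| < 1, S = a / (1 - r)
S = 20 / (1 - (-1/11))
S = 20 / (12/11)
S = 55/3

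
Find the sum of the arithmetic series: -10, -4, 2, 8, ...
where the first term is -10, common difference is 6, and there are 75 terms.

Sₙ = n/2 × (first + last)
Last term = a + (n-1)d = -10 + (75-1)×6 = 434
S_75 = 75/2 × (-10 + 434)
S_75 = 75/2 × 424 = 15900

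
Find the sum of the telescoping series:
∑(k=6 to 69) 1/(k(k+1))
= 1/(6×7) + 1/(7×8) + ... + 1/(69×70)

Partial fractions: 1/(k(k+1)) = 1/k - 1/(k+1)
The series telescopes:
= (1/6 - 1/7) + (1/7 - 1/8) + ... + (1/69 - 1/70)
= 1/6 - 1/70
= 16/105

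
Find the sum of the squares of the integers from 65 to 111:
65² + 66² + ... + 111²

Use ∑_{k=1}^{n} k² = n(n+1)(2n+1)/6, then subtract the first 64 terms.
∑_{k=1}^{111} k² = 111×112×223/6 = 462056
∑_{k=1}^{64} k² = 64×65×129/6 = 89440
∑_{k=65}^{111} k² = 462056 - 89440 = 372616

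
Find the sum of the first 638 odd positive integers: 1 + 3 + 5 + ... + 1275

Sum of first n odd numbers = n²
= 638²
= 407044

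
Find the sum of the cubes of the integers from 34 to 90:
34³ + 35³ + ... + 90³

Use ∑_{k=1}^{n} k³ = [n(n+1)/2]², then subtract the first 33 terms.
∑_{k=1}^{90} k³ = [90×91/2]² = 4095² = 16769025
∑_{k=1}^{33} k³ = [33×34/2]² = 561² = 314721
∑_{k=34}^{90} k³ = 16769025 - 314721 = 16454304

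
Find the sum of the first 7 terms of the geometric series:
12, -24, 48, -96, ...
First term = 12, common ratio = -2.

Sₙ = a(1 - rⁿ) / (1 - r)
S_7 = 12(1 - (-2)^7) / (1 - (-2))
S_7 = 12(1 - (-128)) / (3)
S_7 = 516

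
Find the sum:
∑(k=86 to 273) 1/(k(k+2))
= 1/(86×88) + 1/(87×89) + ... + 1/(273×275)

Partial fractions: 1/(k(k+2)) = (1/2)[1/k - 1/(k+2)]
Telescoping leaves the first two and last two terms:
= (1/2)[1/86 + 1/87 - 1/274 - 1/275]
= 2231983/281884350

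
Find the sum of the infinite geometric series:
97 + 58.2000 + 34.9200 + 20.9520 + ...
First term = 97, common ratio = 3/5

For |r| < 1, S = a / (1 - r)
S = 97 / (1 - (3/5))
S = 97 / (2/5)
S = 485/2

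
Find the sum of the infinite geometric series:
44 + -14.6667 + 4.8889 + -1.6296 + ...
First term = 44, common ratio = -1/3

For |r| < 1, S = a / (1 - r)
S = 44 / (1 - (-1/3))
S = 44 / (4/3)
S = 33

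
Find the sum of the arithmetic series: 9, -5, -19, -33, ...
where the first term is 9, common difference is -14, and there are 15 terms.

Sₙ = n/2 × (first + last)
Last term = a + (n-1)d = 9 + (15-1)×(-14) = -187
S_15 = 15/2 × (9 + (-187))
S_15 = 15/2 × (-178) = -1335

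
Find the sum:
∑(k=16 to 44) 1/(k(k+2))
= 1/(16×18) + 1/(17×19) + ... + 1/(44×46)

Partial fractions: 1/(k(k+2)) = (1/2)[1/k - 1/(k+2)]
Telescoping leaves the first two and last two terms:
= (1/2)[1/16 + 1/17 - 1/45 - 1/46]
= 21779/563040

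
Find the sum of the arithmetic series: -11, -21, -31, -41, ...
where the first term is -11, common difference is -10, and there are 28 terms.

Sₙ = n/2 × (first + last)
Last term = a + (n-1)d = -11 + (28-1)×(-10) = -281
S_28 = 28/2 × (-11 + (-281))
S_28 = 28/2 × (-292) = -4088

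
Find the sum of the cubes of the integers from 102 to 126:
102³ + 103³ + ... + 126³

Use ∑_{k=1}^{n} k³ = [n(n+1)/2]², then subtract the first 101 terms.
∑_{k=1}^{126} k³ = [126×127/2]² = 8001² = 64016001
∑_{k=1}^{101} k³ = [101×102/2]² = 5151² = 26532801
∑_{k=102}^{126} k³ = 64016001 - 26532801 = 37483200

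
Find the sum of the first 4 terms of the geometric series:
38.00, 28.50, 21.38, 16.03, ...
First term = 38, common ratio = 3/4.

Sₙ = a(1 - rⁿ) / (1 - r)
S_4 = 38(1 - (3/4)^4) / (1 - (3/4))
S_4 = 38(1 - (81/256)) / (1/4)
S_4 = 3325/32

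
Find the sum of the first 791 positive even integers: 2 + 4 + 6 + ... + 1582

Sum of first n even numbers = n(n+1)
= 791×792
= 626472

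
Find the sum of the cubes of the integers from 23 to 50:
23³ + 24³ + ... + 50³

Use ∑_{k=1}^{n} k³ = [n(n+1)/2]², then subtract the first 22 terms.
∑_{k=1}^{50} k³ = [50×51/2]² = 1275² = 1625625
∑_{k=1}^{22} k³ = [22×23/2]² = 253² = 64009
∑_{k=23}^{50} k³ = 1625625 - 64009 = 1561616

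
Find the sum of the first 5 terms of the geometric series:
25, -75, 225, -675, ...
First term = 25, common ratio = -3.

Sₙ = a(1 - rⁿ) / (1 - r)
S_5 = 25(1 - (-3)^5) / (1 - (-3))
S_5 = 25(1 - (-243)) / (4)
S_5 = 1525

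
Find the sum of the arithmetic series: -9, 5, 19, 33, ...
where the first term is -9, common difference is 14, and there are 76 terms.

Sₙ = n/2 × (first + last)
Last term = a + (n-1)d = -9 + (76-1)×14 = 1041
S_76 = 76/2 × (-9 + 1041)
S_76 = 76/2 × 1032 = 39216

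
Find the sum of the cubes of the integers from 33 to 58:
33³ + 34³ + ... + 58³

Use ∑_{k=1}^{n} k³ = [n(n+1)/2]², then subtract the first 32 terms.
∑_{k=1}^{58} k³ = [58×59/2]² = 1711² = 2927521
∑_{k=1}^{32} k³ = [32×33/2]² = 528² = 278784
∑_{k=33}^{58} k³ = 2927521 - 278784 = 2648737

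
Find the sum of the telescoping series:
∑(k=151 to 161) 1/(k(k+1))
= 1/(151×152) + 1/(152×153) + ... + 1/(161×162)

Partial fractions: 1/(k(k+1)) = 1/k - 1/(k+1)
The series telescopes:
= (1/151 - 1/152) + (1/152 - 1/153) + ... + (1/161 - 1/162)
= 1/151 - 1/162
= 11/24462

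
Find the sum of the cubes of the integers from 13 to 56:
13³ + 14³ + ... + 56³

Use ∑_{k=1}^{n} k³ = [n(n+1)/2]², then subtract the first 12 terms.
∑_{k=1}^{56} k³ = [56×57/2]² = 1596² = 2547216
∑_{k=1}^{12} k³ = [12×13/2]² = 78² = 6084
∑_{k=13}^{56} k³ = 2547216 - 6084 = 2541132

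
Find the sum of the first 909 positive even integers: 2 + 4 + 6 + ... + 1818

Sum of first n even numbers = n(n+1)
= 909×910
= 827190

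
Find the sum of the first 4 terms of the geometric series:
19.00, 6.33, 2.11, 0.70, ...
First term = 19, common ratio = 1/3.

Sₙ = a(1 - rⁿ) / (1 - r)
S_4 = 19(1 - (1/3)^4) / (1 - (1/3))
S_4 = 19(1 - (1/81)) / (2/3)
S_4 = 760/27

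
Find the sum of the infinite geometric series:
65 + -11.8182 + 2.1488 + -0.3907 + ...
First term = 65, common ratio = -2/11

For |r| < 1, S = a / (1 - r)
S = 65 / (1 - (-2/11))
S = 65 / (13/11)
S = 55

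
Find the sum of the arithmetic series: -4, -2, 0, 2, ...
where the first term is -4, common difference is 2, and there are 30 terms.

Sₙ = n/2 × (first + last)
Last term = a + (n-1)d = -4 + (30-1)×2 = 54
S_30 = 30/2 × (-4 + 54)
S_30 = 30/2 × 50 = 750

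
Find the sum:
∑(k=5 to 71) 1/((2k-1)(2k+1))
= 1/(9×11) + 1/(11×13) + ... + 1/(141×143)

Partial fractions: 1/((2k-1)(2k+1)) = (1/2)[1/(2k-1) - 1/(2k+1)]
The series telescopes:
= (1/2)[1/9 - 1/143]
= 67/1287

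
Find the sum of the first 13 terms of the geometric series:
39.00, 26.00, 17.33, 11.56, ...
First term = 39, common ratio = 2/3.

Sₙ = a(1 - rⁿ) / (1 - r)
S_13 = 39(1 - (2/3)^13) / (1 - (2/3))
S_13 = 39(1 - (8192/1594323)) / (1/3)
S_13 = 20619703/177147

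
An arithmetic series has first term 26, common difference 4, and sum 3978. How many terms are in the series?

Using S = n/2 × [2a + (n-1)d]
3978 = n/2 × [2(26) + (n-1)(4)]
3978 = n/2 × [52 + 4n - 4]
7956 = n × [48 + 4n]
4n² + (48)n - 7956 = 0
Discriminant: Δ = (48)² - 4(4)(-7956) = 2304 + 127296 = 129600
√Δ = 360
n = [-(48) + √Δ] / (2·4) = (-48 + 360) / 8 = 312 / 8 = 39
(The negative root is discarded since n must be a positive integer.)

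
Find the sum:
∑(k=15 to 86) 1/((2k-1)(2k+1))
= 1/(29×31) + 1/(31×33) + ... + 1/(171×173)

Partial fractions: 1/((2k-1)(2k+1)) = (1/2)[1/(2k-1) - 1/(2k+1)]
The series telescopes:
= (1/2)[1/29 - 1/173]
= 72/5017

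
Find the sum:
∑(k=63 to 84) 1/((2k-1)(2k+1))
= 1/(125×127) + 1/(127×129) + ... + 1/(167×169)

Partial fractions: 1/((2k-1)(2k+1)) = (1/2)[1/(2k-1) - 1/(2k+1)]
The series telescopes:
= (1/2)[1/125 - 1/169]
= 22/21125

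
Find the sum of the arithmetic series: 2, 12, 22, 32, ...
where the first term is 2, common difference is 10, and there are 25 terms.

Sₙ = n/2 × (first + last)
Last term = a + (n-1)d = 2 + (25-1)×10 = 242
S_25 = 25/2 × (2 + 242)
S_25 = 25/2 × 244 = 3050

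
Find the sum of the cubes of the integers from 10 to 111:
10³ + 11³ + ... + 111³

Use ∑_{k=1}^{n} k³ = [n(n+1)/2]², then subtract the first 9 terms.
∑_{k=1}^{111} k³ = [111×112/2]² = 6216² = 38638656
∑_{k=1}^{9} k³ = [9×10/2]² = 45² = 2025
∑_{k=10}^{111} k³ = 38638656 - 2025 = 38636631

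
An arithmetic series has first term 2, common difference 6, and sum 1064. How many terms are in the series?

Using S = n/2 × [2a + (n-1)d]
1064 = n/2 × [2(2) + (n-1)(6)]
1064 = n/2 × [4 + 6n - 6]
2128 = n × [-2 + 6n]
6n² + (-2)n - 2128 = 0
Discriminant: Δ = (-2)² - 4(6)(-2128) = 4 + 51072 = 51076
√Δ = 226
n = [-(-2) + √Δ] / (2·6) = (2 + 226) / 12 = 228 / 12 = 19
(The negative root is discarded since n must be a positive integer.)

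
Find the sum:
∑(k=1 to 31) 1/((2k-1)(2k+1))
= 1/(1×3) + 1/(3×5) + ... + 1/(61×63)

Partial fractions: 1/((2k-1)(2k+1)) = (1/2)[1/(2k-1) - 1/(2k+1)]
The series telescopes:
= (1/2)[1/1 - 1/63]
= 31/63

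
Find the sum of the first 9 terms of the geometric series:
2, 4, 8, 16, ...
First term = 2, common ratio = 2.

Sₙ = a(1 - rⁿ) / (1 - r)
S_9 = 2(1 - 2^9) / (1 - 2)
S_9 = 2(1 - 512) / (-1)
S_9 = 1022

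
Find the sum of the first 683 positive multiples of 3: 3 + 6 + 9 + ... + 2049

Factor out 3: = 3(1 + 2 + ... + 683) = 3 × n(n+1)/2
= 3 × 683×684/2
= 3 × 233586
= 700758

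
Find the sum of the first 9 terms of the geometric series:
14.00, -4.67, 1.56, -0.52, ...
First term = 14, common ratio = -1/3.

Sₙ = a(1 - rⁿ) / (1 - r)
S_9 = 14(1 - (-1/3)^9) / (1 - (-1/3))
S_9 = 14(1 - (-1/19683)) / (4/3)
S_9 = 68894/6561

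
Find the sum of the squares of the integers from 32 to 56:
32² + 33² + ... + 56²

Use ∑_{k=1}^{n} k² = n(n+1)(2n+1)/6, then subtract the first 31 terms.
∑_{k=1}^{56} k² = 56×57×113/6 = 60116
∑_{k=1}^{31} k² = 31×32×63/6 = 10416
∑_{k=32}^{56} k² = 60116 - 10416 = 49700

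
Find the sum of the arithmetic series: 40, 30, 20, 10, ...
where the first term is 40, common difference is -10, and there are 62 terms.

Sₙ = n/2 × (first + last)
Last term = a + (n-1)d = 40 + (62-1)×(-10) = -570
S_62 = 62/2 × (40 + (-570))
S_62 = 62/2 × (-530) = -16430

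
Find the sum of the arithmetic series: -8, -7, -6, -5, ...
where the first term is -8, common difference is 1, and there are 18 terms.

Sₙ = n/2 × (first + last)
Last term = a + (n-1)d = -8 + (18-1)×1 = 9
S_18 = 18/2 × (-8 + 9)
S_18 = 18/2 × 1 = 9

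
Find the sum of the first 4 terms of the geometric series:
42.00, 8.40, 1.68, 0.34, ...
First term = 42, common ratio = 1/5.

Sₙ = a(1 - rⁿ) / (1 - r)
S_4 = 42(1 - (1/5)^4) / (1 - (1/5))
S_4 = 42(1 - (1/625)) / (4/5)
S_4 = 6552/125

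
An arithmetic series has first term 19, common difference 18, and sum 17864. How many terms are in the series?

Using S = n/2 × [2a + (n-1)d]
17864 = n/2 × [2(19) + (n-1)(18)]
17864 = n/2 × [38 + 18n - 18]
35728 = n × [20 + 18n]
18n² + (20)n - 35728 = 0
Discriminant: Δ = (20)² - 4(18)(-35728) = 400 + 2572416 = 2572816
√Δ = 1604
n = [-(20) + √Δ] / (2·18) = (-20 + 1604) / 36 = 1584 / 36 = 44
(The negative root is discarded since n must be a positive integer.)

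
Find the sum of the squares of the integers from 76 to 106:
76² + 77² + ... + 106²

Use ∑_{k=1}^{n} k² = n(n+1)(2n+1)/6, then subtract the first 75 terms.
∑_{k=1}^{106} k² = 106×107×213/6 = 402641
∑_{k=1}^{75} k² = 75×76×151/6 = 143450
∑_{k=76}^{106} k² = 402641 - 143450 = 259191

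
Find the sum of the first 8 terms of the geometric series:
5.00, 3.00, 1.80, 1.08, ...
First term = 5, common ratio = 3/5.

Sₙ = a(1 - rⁿ) / (1 - r)
S_8 = 5(1 - (3/5)^8) / (1 - (3/5))
S_8 = 5(1 - (6561/390625)) / (2/5)
S_8 = 192032/15625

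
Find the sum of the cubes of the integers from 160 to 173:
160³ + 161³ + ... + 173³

Use ∑_{k=1}^{n} k³ = [n(n+1)/2]², then subtract the first 159 terms.
∑_{k=1}^{173} k³ = [173×174/2]² = 15051² = 226532601
∑_{k=1}^{159} k³ = [159×160/2]² = 12720² = 161798400
∑_{k=160}^{173} k³ = 226532601 - 161798400 = 64734201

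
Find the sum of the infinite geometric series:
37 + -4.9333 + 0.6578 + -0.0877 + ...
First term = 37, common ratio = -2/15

For |r| < 1, S = a / (1 - r)
S = 37 / (1 - (-2/15))
S = 37 / (17/15)
S = 555/17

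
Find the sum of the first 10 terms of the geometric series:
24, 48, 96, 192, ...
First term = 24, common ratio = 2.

Sₙ = a(1 - rⁿ) / (1 - r)
S_10 = 24(1 - 2^10) / (1 - 2)
S_10 = 24(1 - 1024) / (-1)
S_10 = 24552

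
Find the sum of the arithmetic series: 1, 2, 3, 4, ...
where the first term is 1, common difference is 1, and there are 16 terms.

Sₙ = n/2 × (first + last)
Last term = a + (n-1)d = 1 + (16-1)×1 = 16
S_16 = 16/2 × (1 + 16)
S_16 = 16/2 × 17 = 136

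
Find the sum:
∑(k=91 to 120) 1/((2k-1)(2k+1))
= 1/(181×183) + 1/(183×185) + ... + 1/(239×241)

Partial fractions: 1/((2k-1)(2k+1)) = (1/2)[1/(2k-1) - 1/(2k+1)]
The series telescopes:
= (1/2)[1/181 - 1/241]
= 30/43621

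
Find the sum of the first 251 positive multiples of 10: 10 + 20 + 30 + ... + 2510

Factor out 10: = 10(1 + 2 + ... + 251) = 10 × n(n+1)/2
= 10 × 251×252/2
= 10 × 31626
= 316260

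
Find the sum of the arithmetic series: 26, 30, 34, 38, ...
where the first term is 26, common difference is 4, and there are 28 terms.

Sₙ = n/2 × (first + last)
Last term = a + (n-1)d = 26 + (28-1)×4 = 134
S_28 = 28/2 × (26 + 134)
S_28 = 28/2 × 160 = 2240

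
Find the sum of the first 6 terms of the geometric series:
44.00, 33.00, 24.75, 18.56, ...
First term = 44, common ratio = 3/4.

Sₙ = a(1 - rⁿ) / (1 - r)
S_6 = 44(1 - (3/4)^6) / (1 - (3/4))
S_6 = 44(1 - (729/4096)) / (1/4)
S_6 = 37037/256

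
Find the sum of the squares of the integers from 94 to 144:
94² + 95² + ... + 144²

Use ∑_{k=1}^{n} k² = n(n+1)(2n+1)/6, then subtract the first 93 terms.
∑_{k=1}^{144} k² = 144×145×289/6 = 1005720
∑_{k=1}^{93} k² = 93×94×187/6 = 272459
∑_{k=94}^{144} k² = 1005720 - 272459 = 733261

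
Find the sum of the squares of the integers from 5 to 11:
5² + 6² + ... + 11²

Use ∑_{k=1}^{n} k² = n(n+1)(2n+1)/6, then subtract the first 4 terms.
∑_{k=1}^{11} k² = 11×12×23/6 = 506
∑_{k=1}^{4} k² = 4×5×9/6 = 30
∑_{k=5}^{11} k² = 506 - 30 = 476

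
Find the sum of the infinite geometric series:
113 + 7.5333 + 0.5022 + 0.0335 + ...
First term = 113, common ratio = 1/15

For |r| < 1, S = a / (1 - r)
S = 113 / (1 - (1/15))
S = 113 / (14/15)
S = 1695/14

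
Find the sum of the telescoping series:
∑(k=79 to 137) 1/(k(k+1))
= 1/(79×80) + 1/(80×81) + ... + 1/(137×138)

Partial fractions: 1/(k(k+1)) = 1/k - 1/(k+1)
The series telescopes:
= (1/79 - 1/80) + (1/80 - 1/81) + ... + (1/137 - 1/138)
= 1/79 - 1/138
= 59/10902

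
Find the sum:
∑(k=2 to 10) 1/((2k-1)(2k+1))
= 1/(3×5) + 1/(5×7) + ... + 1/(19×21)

Partial fractions: 1/((2k-1)(2k+1)) = (1/2)[1/(2k-1) - 1/(2k+1)]
The series telescopes:
= (1/2)[1/3 - 1/21]
= 1/7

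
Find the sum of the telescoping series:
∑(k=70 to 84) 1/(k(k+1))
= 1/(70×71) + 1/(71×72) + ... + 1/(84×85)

Partial fractions: 1/(k(k+1)) = 1/k - 1/(k+1)
The series telescopes:
= (1/70 - 1/71) + (1/71 - 1/72) + ... + (1/84 - 1/85)
= 1/70 - 1/85
= 3/1190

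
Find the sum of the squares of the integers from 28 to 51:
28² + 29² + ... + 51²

Use ∑_{k=1}^{n} k² = n(n+1)(2n+1)/6, then subtract the first 27 terms.
∑_{k=1}^{51} k² = 51×52×103/6 = 45526
∑_{k=1}^{27} k² = 27×28×55/6 = 6930
∑_{k=28}^{51} k² = 45526 - 6930 = 38596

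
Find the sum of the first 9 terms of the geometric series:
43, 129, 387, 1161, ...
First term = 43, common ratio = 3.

Sₙ = a(1 - rⁿ) / (1 - r)
S_9 = 43(1 - 3^9) / (1 - 3)
S_9 = 43(1 - 19683) / (-2)
S_9 = 423163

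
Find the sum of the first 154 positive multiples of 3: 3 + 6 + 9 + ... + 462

Factor out 3: = 3(1 + 2 + ... + 154) = 3 × n(n+1)/2
= 3 × 154×155/2
= 3 × 11935
= 35805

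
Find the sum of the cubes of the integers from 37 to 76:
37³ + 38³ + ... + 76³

Use ∑_{k=1}^{n} k³ = [n(n+1)/2]², then subtract the first 36 terms.
∑_{k=1}^{76} k³ = [76×77/2]² = 2926² = 8561476
∑_{k=1}^{36} k³ = [36×37/2]² = 666² = 443556
∑_{k=37}^{76} k³ = 8561476 - 443556 = 8117920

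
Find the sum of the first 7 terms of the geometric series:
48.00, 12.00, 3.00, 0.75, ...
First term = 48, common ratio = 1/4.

Sₙ = a(1 - rⁿ) / (1 - r)
S_7 = 48(1 - (1/4)^7) / (1 - (1/4))
S_7 = 48(1 - (1/16384)) / (3/4)
S_7 = 16383/256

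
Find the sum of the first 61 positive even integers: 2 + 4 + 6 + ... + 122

Sum of first n even numbers = n(n+1)
= 61×62
= 3782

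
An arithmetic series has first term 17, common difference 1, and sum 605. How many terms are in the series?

Using S = n/2 × [2a + (n-1)d]
605 = n/2 × [2(17) + (n-1)(1)]
605 = n/2 × [34 + 1n - 1]
1210 = n × [33 + 1n]
1n² + (33)n - 1210 = 0
Discriminant: Δ = (33)² - 4(1)(-1210) = 1089 + 4840 = 5929
√Δ = 77
n = [-(33) + √Δ] / (2·1) = (-33 + 77) / 2 = 44 / 2 = 22
(The negative root is discarded since n must be a positive integer.)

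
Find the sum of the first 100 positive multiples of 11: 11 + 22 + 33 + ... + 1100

Factor out 11: = 11(1 + 2 + ... + 100) = 11 × n(n+1)/2
= 11 × 100×101/2
= 11 × 5050
= 55550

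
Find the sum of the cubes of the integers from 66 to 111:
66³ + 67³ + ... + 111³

Use ∑_{k=1}^{n} k³ = [n(n+1)/2]², then subtract the first 65 terms.
∑_{k=1}^{111} k³ = [111×112/2]² = 6216² = 38638656
∑_{k=1}^{65} k³ = [65×66/2]² = 2145² = 4601025
∑_{k=66}^{111} k³ = 38638656 - 4601025 = 34037631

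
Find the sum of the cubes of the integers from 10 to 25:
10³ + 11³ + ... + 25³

Use ∑_{k=1}^{n} k³ = [n(n+1)/2]², then subtract the first 9 terms.
∑_{k=1}^{25} k³ = [25×26/2]² = 325² = 105625
∑_{k=1}^{9} k³ = [9×10/2]² = 45² = 2025
∑_{k=10}^{25} k³ = 105625 - 2025 = 103600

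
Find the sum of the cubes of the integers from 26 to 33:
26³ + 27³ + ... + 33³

Use ∑_{k=1}^{n} k³ = [n(n+1)/2]², then subtract the first 25 terms.
∑_{k=1}^{33} k³ = [33×34/2]² = 561² = 314721
∑_{k=1}^{25} k³ = [25×26/2]² = 325² = 105625
∑_{k=26}^{33} k³ = 314721 - 105625 = 209096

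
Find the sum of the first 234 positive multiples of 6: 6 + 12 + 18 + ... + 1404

Factor out 6: = 6(1 + 2 + ... + 234) = 6 × n(n+1)/2
= 6 × 234×235/2
= 6 × 27495
= 164970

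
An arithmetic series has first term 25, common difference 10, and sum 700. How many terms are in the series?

Using S = n/2 × [2a + (n-1)d]
700 = n/2 × [2(25) + (n-1)(10)]
700 = n/2 × [50 + 10n - 10]
1400 = n × [40 + 10n]
10n² + (40)n - 1400 = 0
Discriminant: Δ = (40)² - 4(10)(-1400) = 1600 + 56000 = 57600
√Δ = 240
n = [-(40) + √Δ] / (2·10) = (-40 + 240) / 20 = 200 / 20 = 10
(The negative root is discarded since n must be a positive integer.)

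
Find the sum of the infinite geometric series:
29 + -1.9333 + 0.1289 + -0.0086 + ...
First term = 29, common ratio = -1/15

For |r| < 1, S = a / (1 - r)
S = 29 / (1 - (-1/15))
S = 29 / (16/15)
S = 435/16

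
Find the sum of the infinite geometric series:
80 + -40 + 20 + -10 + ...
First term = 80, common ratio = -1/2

For |r| < 1, S = a / (1 - r)
S = 80 / (1 - (-1/2))
S = 80 / (3/2)
S = 160/3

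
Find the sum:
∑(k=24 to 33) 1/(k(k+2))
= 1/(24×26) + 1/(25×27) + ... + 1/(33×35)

Partial fractions: 1/(k(k+2)) = (1/2)[1/k - 1/(k+2)]
Telescoping leaves the first two and last two terms:
= (1/2)[1/24 + 1/25 - 1/34 - 1/35]
= 1691/142800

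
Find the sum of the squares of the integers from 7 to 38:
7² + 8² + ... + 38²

Use ∑_{k=1}^{n} k² = n(n+1)(2n+1)/6, then subtract the first 6 terms.
∑_{k=1}^{38} k² = 38×39×77/6 = 19019
∑_{k=1}^{6} k² = 6×7×13/6 = 91
∑_{k=7}^{38} k² = 19019 - 91 = 18928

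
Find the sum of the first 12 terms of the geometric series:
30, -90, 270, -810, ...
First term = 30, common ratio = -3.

Sₙ = a(1 - rⁿ) / (1 - r)
S_12 = 30(1 - (-3)^12) / (1 - (-3))
S_12 = 30(1 - 531441) / (4)
S_12 = -3985800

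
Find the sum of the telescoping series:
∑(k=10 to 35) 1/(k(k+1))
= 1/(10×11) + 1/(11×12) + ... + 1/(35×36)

Partial fractions: 1/(k(k+1)) = 1/k - 1/(k+1)
The series telescopes:
= (1/10 - 1/11) + (1/11 - 1/12) + ... + (1/35 - 1/36)
= 1/10 - 1/36
= 13/180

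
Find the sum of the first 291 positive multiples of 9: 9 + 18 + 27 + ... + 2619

Factor out 9: = 9(1 + 2 + ... + 291) = 9 × n(n+1)/2
= 9 × 291×292/2
= 9 × 42486
= 382374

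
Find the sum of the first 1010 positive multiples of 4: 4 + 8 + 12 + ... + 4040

Factor out 4: = 4(1 + 2 + ... + 1010) = 4 × n(n+1)/2
= 4 × 1010×1011/2
= 4 × 510555
= 2042220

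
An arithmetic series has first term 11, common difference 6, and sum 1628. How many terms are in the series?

Using S = n/2 × [2a + (n-1)d]
1628 = n/2 × [2(11) + (n-1)(6)]
1628 = n/2 × [22 + 6n - 6]
3256 = n × [16 + 6n]
6n² + (16)n - 3256 = 0
Discriminant: Δ = (16)² - 4(6)(-3256) = 256 + 78144 = 78400
√Δ = 280
n = [-(16) + √Δ] / (2·6) = (-16 + 280) / 12 = 264 / 12 = 22
(The negative root is discarded since n must be a positive integer.)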